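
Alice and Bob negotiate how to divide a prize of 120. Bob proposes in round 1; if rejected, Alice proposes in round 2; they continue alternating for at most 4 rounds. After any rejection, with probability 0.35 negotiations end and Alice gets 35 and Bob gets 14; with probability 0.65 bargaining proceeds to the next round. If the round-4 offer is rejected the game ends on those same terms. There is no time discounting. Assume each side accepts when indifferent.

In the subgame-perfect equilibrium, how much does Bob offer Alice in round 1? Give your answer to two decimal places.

Round 4 (Alice proposes): Bob gets 14 if talks fail, so Alice offers 14 and keeps 106.
Round 3 (Bob proposes): rejecting gives Alice an expected 0.65 × 106 + 0.35 × 35 = 81.15; Bob offers that and keeps 38.85.
Round 2 (Alice proposes): rejecting gives Bob an expected 0.65 × 38.85 + 0.35 × 14 = 30.1525, so Alice offers 30.1525, keeping 89.8475.
Round 1 (Bob proposes): rejecting gives Alice an expected 0.65 × 89.8475 + 0.35 × 35 = 70.650875, so Bob offers 70.650875, keeping 49.349125.

70.65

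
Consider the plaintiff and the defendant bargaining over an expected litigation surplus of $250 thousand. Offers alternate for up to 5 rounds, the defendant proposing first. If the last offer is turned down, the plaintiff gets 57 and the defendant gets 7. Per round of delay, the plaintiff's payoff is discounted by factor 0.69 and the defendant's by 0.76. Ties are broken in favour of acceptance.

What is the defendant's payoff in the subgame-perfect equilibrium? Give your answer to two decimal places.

171.22

Work backward from the last round.
Round 5 (the defendant proposes): the plaintiff gets 57 if talks fail, so the defendant offers 57 and keeps 193.
Round 4 (the plaintiff proposes): the defendant can get 193 next round, worth 0.76 × 193 = 146.68 now. The plaintiff offers 146.68 and keeps 250 − 146.68 = 103.32.
Round 3 (the defendant proposes): the plaintiff can get 103.32 next round, worth 0.69 × 103.32 = 71.2908 now, so the defendant offers 71.2908, keeping 178.7092.
Round 2 (the plaintiff proposes): the defendant can get 178.7092 next round, worth 0.76 × 178.7092 = 135.818992 now. The plaintiff offers 135.818992 and keeps 250 − 135.818992 = 114.181008.
Round 1 (the defendant proposes): the plaintiff can get 114.181008 next round, worth 0.69 × 114.181008 = 78.78489552 now, so the defendant offers 78.78489552, keeping 171.21510448.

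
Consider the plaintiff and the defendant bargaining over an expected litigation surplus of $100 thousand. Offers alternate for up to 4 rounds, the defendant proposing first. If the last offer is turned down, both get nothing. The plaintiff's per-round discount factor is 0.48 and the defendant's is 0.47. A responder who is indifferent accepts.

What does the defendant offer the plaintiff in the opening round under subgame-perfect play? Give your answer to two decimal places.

Round 4 (the plaintiff proposes): rejection yields 0 for the defendant; the plaintiff offers 0 and keeps 100.
Round 3 (the defendant proposes): the plaintiff can get 100 next round, worth 0.48 × 100 = 48 now. The defendant offers 48 and keeps 100 − 48 = 52.
Round 2 (the plaintiff proposes): the defendant can get 52 next round, worth 0.47 × 52 = 24.44 now. The plaintiff offers 24.44 and keeps 100 − 24.44 = 75.56.
Round 1 (the defendant proposes): the plaintiff can get 75.56 next round, worth 0.48 × 75.56 = 36.2688 now. The defendant offers 36.2688 and keeps 100 − 36.2688 = 63.7312.

36.27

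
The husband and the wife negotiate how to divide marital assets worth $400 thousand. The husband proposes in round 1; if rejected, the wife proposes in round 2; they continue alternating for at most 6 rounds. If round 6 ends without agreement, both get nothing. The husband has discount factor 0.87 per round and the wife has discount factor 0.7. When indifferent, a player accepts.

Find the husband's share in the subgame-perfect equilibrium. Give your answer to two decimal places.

Round 6 (the wife proposes): the husband will accept anything ≥ 0, so the wife offers 0 and keeps 400.
Round 5 (the husband proposes): the wife can get 400 next round, worth 0.7 × 400 = 280 now. The husband offers 280 and keeps 400 − 280 = 120.
Round 4 (the wife proposes): the husband can get 120 next round, worth 0.87 × 120 = 104.4 now; the wife offers that and keeps 295.6.
Round 3 (the husband proposes): the wife can get 295.6 next round, worth 0.7 × 295.6 = 206.92 now. The husband offers 206.92 and keeps 400 − 206.92 = 193.08.
Round 2 (the wife proposes): the husband can get 193.08 next round, worth 0.87 × 193.08 = 167.9796 now; the wife offers that and keeps 232.0204.
Round 1 (the husband proposes): the wife can get 232.0204 next round, worth 0.7 × 232.0204 = 162.41428 now. The husband offers 162.41428 and keeps 400 − 162.41428 = 237.58572.

237.59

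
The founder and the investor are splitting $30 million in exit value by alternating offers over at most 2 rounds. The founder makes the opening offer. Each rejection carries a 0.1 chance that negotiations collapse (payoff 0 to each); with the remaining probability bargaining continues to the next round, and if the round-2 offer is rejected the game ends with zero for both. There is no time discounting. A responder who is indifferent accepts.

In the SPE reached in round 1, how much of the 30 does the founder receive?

3

By backward induction:
Round 2 (the investor proposes): the founder will accept anything ≥ 0, so the investor offers 0 and keeps 30.
Round 1 (the founder proposes): rejecting gives the investor an expected 0.9 × 30 = 27, so the founder offers 27, keeping 3.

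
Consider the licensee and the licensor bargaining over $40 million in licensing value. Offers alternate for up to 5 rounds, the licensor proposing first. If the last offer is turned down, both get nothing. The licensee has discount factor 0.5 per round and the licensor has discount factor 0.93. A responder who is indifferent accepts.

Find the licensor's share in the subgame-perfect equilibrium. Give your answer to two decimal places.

Work backward from the last round.
Round 5 (the licensor proposes): rejection yields 0 for the licensee; the licensor offers 0 and keeps 40.
Round 4 (the licensee proposes): the licensor can get 40 next round, worth 0.93 × 40 = 37.2 now. The licensee offers 37.2 and keeps 40 − 37.2 = 2.8.
Round 3 (the licensor proposes): the licensee can get 2.8 next round, worth 0.5 × 2.8 = 1.4 now, so the licensor offers 1.4, keeping 38.6.
Round 2 (the licensee proposes): the licensor can get 38.6 next round, worth 0.93 × 38.6 = 35.898 now. The licensee offers 35.898 and keeps 40 − 35.898 = 4.102.
Round 1 (the licensor proposes): the licensee can get 4.102 next round, worth 0.5 × 4.102 = 2.051 now, so the licensor offers 2.051, keeping 37.949.

37.95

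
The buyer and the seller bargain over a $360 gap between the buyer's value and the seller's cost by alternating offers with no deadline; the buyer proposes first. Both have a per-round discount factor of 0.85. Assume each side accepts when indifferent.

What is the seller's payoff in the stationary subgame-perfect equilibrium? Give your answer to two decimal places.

165.41

When the buyer proposes, the seller accepts any offer worth at least 0.85 times what the seller would get by proposing next round; and vice versa.
This gives x = 360 − 0.85y and y = 360 − 0.85x, where x and y are each side's share when it proposes.
Hence (1 − 0.85·0.85)x = 360(1 − 0.85), i.e. 0.2775·x = 54.
x ≈ 194.5946; the seller's share is 360 − x ≈ 165.4054.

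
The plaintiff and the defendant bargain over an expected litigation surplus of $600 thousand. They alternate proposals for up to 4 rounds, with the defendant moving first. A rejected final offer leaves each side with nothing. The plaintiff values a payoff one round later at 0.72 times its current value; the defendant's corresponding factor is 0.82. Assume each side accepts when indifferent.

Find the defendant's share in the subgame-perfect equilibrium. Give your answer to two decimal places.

267.19

Solve by backward induction from round 4.
Round 4 (the plaintiff proposes): rejection yields 0 for the defendant; the plaintiff offers 0 and keeps 600.
Round 3 (the defendant proposes): the plaintiff can get 600 next round, worth 0.72 × 600 = 432 now, so the defendant offers 432, keeping 168.
Round 2 (the plaintiff proposes): the defendant can get 168 next round, worth 0.82 × 168 = 137.76 now, so the plaintiff offers 137.76, keeping 462.24.
Round 1 (the defendant proposes): the plaintiff can get 462.24 next round, worth 0.72 × 462.24 = 332.8128 now. The defendant offers 332.8128 and keeps 600 − 332.8128 = 267.1872.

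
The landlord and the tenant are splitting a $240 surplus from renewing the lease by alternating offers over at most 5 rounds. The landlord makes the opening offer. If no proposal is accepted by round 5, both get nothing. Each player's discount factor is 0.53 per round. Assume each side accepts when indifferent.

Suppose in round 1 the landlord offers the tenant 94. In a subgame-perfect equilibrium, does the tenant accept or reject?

Round 5 (the landlord proposes): the tenant will accept anything ≥ 0, so the landlord offers 0 and keeps 240.
Round 4 (the tenant proposes): the landlord can get 240 next round, worth 0.53 × 240 = 127.2 now, so the tenant offers 127.2, keeping 112.8.
Round 3 (the landlord proposes): the tenant can get 112.8 next round, worth 0.53 × 112.8 = 59.784 now, so the landlord offers 59.784, keeping 180.216.
Round 2 (the tenant proposes): the landlord can get 180.216 next round, worth 0.53 × 180.216 = 95.51448 now; the tenant offers that and keeps 144.48552.
So by rejecting in round 1, the tenant gets 144.48552 next round, worth 0.53 × 144.48552 = 76.5773256 now.
Offer 94 ≥ 76.5773256, so the tenant accepts.

Accept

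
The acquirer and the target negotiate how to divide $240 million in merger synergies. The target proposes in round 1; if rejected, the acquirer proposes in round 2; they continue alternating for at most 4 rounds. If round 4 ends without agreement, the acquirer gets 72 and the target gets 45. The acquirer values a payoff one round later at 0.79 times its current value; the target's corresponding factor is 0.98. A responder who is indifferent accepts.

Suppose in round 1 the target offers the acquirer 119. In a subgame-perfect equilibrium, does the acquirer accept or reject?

Reject

Round 4 (the acquirer proposes): the target gets 45 if talks fail, so the acquirer offers 45 and keeps 195.
Round 3 (the target proposes): the acquirer can get 195 next round, worth 0.79 × 195 = 154.05 now. The target offers 154.05 and keeps 240 − 154.05 = 85.95.
Round 2 (the acquirer proposes): the target can get 85.95 next round, worth 0.98 × 85.95 = 84.231 now. The acquirer offers 84.231 and keeps 240 − 84.231 = 155.769.
So by rejecting in round 1, the acquirer gets 155.769 next round, worth 0.79 × 155.769 = 123.05751 now.
Offer 119 < 123.05751, so the acquirer rejects.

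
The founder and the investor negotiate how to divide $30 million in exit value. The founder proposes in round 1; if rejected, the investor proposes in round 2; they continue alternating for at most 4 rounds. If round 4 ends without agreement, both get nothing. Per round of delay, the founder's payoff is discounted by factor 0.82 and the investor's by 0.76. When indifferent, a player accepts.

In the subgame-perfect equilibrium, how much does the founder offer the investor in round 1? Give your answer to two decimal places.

18.31

Round 4 (the investor proposes): rejection yields 0 for the founder; the investor offers 0 and keeps 30.
Round 3 (the founder proposes): the investor can get 30 next round, worth 0.76 × 30 = 22.8 now. The founder offers 22.8 and keeps 30 − 22.8 = 7.2.
Round 2 (the investor proposes): the founder can get 7.2 next round, worth 0.82 × 7.2 = 5.904 now; the investor offers that and keeps 24.096.
Round 1 (the founder proposes): the investor can get 24.096 next round, worth 0.76 × 24.096 = 18.31296 now. The founder offers 18.31296 and keeps 30 − 18.31296 = 11.68704.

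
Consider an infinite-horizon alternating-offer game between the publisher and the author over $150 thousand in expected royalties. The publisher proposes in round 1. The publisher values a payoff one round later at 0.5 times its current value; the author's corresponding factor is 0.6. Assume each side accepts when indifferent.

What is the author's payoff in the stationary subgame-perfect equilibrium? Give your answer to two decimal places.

64.29

In a stationary SPE each proposer offers the other exactly their discounted continuation value.
If the publisher keeps x when proposing and the author keeps y when proposing, then x = 150 − 0.6y and y = 150 − 0.5x.
Solving: x = 150(1 − 0.6) / (1 − 0.5·0.6) = 60 / 0.7 ≈ 85.7143.
The author gets 150 − 85.7143 ≈ 64.2857.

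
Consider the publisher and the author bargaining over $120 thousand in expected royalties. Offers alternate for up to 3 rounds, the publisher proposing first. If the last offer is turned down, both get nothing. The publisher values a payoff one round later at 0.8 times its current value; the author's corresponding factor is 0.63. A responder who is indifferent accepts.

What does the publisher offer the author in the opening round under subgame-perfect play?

By backward induction:
Round 3 (the publisher proposes): the author will accept anything ≥ 0, so the publisher offers 0 and keeps 120.
Round 2 (the author proposes): the publisher can get 120 next round, worth 0.8 × 120 = 96 now. The author offers 96 and keeps 120 − 96 = 24.
Round 1 (the publisher proposes): the author can get 24 next round, worth 0.63 × 24 = 15.12 now; the publisher offers that and keeps 104.88.

15.12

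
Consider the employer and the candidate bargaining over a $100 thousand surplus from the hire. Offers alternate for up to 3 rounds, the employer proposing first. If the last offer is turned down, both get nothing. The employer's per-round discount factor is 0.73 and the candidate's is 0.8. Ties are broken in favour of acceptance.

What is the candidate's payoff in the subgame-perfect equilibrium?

By backward induction:
Round 3 (the employer proposes): rejection yields 0 for the candidate; the employer offers 0 and keeps 100.
Round 2 (the candidate proposes): the employer can get 100 next round, worth 0.73 × 100 = 73 now; the candidate offers that and keeps 27.
Round 1 (the employer proposes): the candidate can get 27 next round, worth 0.8 × 27 = 21.6 now, so the employer offers 21.6, keeping 78.4.

21.6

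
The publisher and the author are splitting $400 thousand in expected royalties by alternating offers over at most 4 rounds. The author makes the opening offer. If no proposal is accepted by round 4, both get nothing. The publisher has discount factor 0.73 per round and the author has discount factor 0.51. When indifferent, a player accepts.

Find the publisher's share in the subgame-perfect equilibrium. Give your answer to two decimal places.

By backward induction:
Round 4 (the publisher proposes): the author will accept anything ≥ 0, so the publisher offers 0 and keeps 400.
Round 3 (the author proposes): the publisher can get 400 next round, worth 0.73 × 400 = 292 now; the author offers that and keeps 108.
Round 2 (the publisher proposes): the author can get 108 next round, worth 0.51 × 108 = 55.08 now; the publisher offers that and keeps 344.92.
Round 1 (the author proposes): the publisher can get 344.92 next round, worth 0.73 × 344.92 = 251.7916 now. The author offers 251.7916 and keeps 400 − 251.7916 = 148.2084.

251.79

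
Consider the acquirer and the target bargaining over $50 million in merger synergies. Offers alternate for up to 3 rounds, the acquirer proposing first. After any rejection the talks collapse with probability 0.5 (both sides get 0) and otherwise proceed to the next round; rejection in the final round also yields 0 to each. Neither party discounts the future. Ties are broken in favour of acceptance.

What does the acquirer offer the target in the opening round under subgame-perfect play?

12.5

By backward induction:
Round 3 (the acquirer proposes): rejection yields 0 for the target; the acquirer offers 0 and keeps 50.
Round 2 (the target proposes): rejecting gives the acquirer an expected 0.5 × 50 = 25; the target offers that and keeps 25.
Round 1 (the acquirer proposes): rejecting gives the target an expected 0.5 × 25 = 12.5; the acquirer offers that and keeps 37.5.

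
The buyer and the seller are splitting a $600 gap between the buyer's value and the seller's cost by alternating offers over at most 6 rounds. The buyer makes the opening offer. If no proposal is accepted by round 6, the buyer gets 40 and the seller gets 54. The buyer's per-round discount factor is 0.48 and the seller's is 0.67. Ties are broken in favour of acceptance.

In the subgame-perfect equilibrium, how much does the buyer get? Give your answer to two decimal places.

Round 6 (the seller proposes): the buyer gets 40 if talks fail, so the seller offers 40 and keeps 560.
Round 5 (the buyer proposes): the seller can get 560 next round, worth 0.67 × 560 = 375.2 now; the buyer offers that and keeps 224.8.
Round 4 (the seller proposes): the buyer can get 224.8 next round, worth 0.48 × 224.8 = 107.904 now, so the seller offers 107.904, keeping 492.096.
Round 3 (the buyer proposes): the seller can get 492.096 next round, worth 0.67 × 492.096 = 329.70432 now, so the buyer offers 329.70432, keeping 270.29568.
Round 2 (the seller proposes): the buyer can get 270.29568 next round, worth 0.48 × 270.29568 = 129.7419264 now, so the seller offers 129.7419264, keeping 470.2580736.
Round 1 (the buyer proposes): the seller can get 470.2580736 next round, worth 0.67 × 470.2580736 = 315.072909312 now. The buyer offers 315.072909312 and keeps 600 − 315.072909312 = 284.927090688.

284.93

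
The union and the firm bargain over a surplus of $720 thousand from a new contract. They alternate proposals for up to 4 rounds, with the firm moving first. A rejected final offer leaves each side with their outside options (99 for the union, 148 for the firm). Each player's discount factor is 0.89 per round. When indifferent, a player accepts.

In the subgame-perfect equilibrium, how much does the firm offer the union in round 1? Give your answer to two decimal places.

473.73

Round 4 (the union proposes): the firm gets 148 if talks fail, so the union offers 148 and keeps 572.
Round 3 (the firm proposes): the union can get 572 next round, worth 0.89 × 572 = 509.08 now; the firm offers that and keeps 210.92.
Round 2 (the union proposes): the firm can get 210.92 next round, worth 0.89 × 210.92 = 187.7188 now; the union offers that and keeps 532.2812.
Round 1 (the firm proposes): the union can get 532.2812 next round, worth 0.89 × 532.2812 = 473.730268 now, so the firm offers 473.730268, keeping 246.269732.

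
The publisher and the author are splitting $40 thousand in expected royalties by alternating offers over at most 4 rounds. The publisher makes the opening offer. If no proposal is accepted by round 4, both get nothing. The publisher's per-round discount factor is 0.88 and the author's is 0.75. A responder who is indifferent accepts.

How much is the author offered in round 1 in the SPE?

Round 4 (the author proposes): rejection yields 0 for the publisher; the author offers 0 and keeps 40.
Round 3 (the publisher proposes): the author can get 40 next round, worth 0.75 × 40 = 30 now; the publisher offers that and keeps 10.
Round 2 (the author proposes): the publisher can get 10 next round, worth 0.88 × 10 = 8.8 now, so the author offers 8.8, keeping 31.2.
Round 1 (the publisher proposes): the author can get 31.2 next round, worth 0.75 × 31.2 = 23.4 now. The publisher offers 23.4 and keeps 40 − 23.4 = 16.6.

23.4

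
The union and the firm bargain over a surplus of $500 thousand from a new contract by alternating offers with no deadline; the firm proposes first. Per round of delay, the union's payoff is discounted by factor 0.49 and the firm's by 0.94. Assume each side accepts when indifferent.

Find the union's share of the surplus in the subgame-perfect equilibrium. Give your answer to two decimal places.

27.25

Let x be the firm's share when the firm proposes and y be the union's share when the union proposes.
The union accepts iff offered ≥ 0.49·y, so x = 500 − 0.49y. Symmetrically y = 500 − 0.94x.
Substituting: x = 500 − 0.49(500 − 0.94x), giving x(1 − 0.94·0.49) = 500(1 − 0.49).
So x = 500 × 0.51 / 0.5394 ≈ 472.7475, and the union receives 500 − x ≈ 27.2525.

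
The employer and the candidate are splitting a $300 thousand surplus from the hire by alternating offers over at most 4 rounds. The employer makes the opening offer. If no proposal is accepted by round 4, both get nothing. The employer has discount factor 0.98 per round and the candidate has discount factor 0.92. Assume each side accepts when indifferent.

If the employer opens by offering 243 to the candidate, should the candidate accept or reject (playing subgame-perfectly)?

Reject

Round 4 (the candidate proposes): rejection yields 0 for the employer; the candidate offers 0 and keeps 300.
Round 3 (the employer proposes): the candidate can get 300 next round, worth 0.92 × 300 = 276 now; the employer offers that and keeps 24.
Round 2 (the candidate proposes): the employer can get 24 next round, worth 0.98 × 24 = 23.52 now. The candidate offers 23.52 and keeps 300 − 23.52 = 276.48.
So by rejecting in round 1, the candidate gets 276.48 next round, worth 0.92 × 276.48 = 254.3616 now.
Offer 243 < 254.3616, so the candidate rejects.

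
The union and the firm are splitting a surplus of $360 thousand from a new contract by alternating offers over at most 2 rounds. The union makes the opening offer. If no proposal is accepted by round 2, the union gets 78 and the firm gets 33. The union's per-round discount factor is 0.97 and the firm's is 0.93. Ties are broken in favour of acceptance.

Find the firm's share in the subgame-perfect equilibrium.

Round 2 (the firm proposes): the union gets 78 if talks fail, so the firm offers 78 and keeps 282.
Round 1 (the union proposes): the firm can get 282 next round, worth 0.93 × 282 = 262.26 now; the union offers that and keeps 97.74.

262.26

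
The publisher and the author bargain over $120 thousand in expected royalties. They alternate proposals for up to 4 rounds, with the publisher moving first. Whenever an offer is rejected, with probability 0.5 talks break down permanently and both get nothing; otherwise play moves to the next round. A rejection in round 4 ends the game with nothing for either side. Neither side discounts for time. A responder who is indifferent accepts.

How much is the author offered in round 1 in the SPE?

By backward induction:
Round 4 (the author proposes): the publisher will accept anything ≥ 0, so the author offers 0 and keeps 120.
Round 3 (the publisher proposes): rejecting gives the author an expected 0.5 × 120 = 60; the publisher offers that and keeps 60.
Round 2 (the author proposes): rejecting gives the publisher an expected 0.5 × 60 = 30, so the author offers 30, keeping 90.
Round 1 (the publisher proposes): rejecting gives the author an expected 0.5 × 90 = 45; the publisher offers that and keeps 75.

45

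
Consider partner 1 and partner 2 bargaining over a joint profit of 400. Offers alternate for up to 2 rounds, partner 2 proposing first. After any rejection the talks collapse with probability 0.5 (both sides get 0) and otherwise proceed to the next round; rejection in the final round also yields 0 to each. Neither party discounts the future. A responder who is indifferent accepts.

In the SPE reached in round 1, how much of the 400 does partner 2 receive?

Round 2 (partner 1 proposes): partner 2 will accept anything ≥ 0, so partner 1 offers 0 and keeps 400.
Round 1 (partner 2 proposes): rejecting gives partner 1 an expected 0.5 × 400 = 200. Partner 2 offers 200 and keeps 400 − 200 = 200.

200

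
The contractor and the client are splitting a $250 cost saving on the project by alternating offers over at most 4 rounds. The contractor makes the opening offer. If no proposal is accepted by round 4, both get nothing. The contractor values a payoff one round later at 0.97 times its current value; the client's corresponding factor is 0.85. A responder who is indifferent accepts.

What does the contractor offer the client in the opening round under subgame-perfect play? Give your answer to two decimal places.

181.58

Work backward from the last round.
Round 4 (the client proposes): rejection yields 0 for the contractor; the client offers 0 and keeps 250.
Round 3 (the contractor proposes): the client can get 250 next round, worth 0.85 × 250 = 212.5 now. The contractor offers 212.5 and keeps 250 − 212.5 = 37.5.
Round 2 (the client proposes): the contractor can get 37.5 next round, worth 0.97 × 37.5 = 36.375 now. The client offers 36.375 and keeps 250 − 36.375 = 213.625.
Round 1 (the contractor proposes): the client can get 213.625 next round, worth 0.85 × 213.625 = 181.58125 now; the contractor offers that and keeps 68.41875.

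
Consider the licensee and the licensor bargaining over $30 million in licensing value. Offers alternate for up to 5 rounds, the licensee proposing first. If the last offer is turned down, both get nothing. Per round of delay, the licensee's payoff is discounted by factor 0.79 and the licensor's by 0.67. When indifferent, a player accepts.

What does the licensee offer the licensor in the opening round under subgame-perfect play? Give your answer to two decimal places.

6.46

By backward induction:
Round 5 (the licensee proposes): the licensor will accept anything ≥ 0, so the licensee offers 0 and keeps 30.
Round 4 (the licensor proposes): the licensee can get 30 next round, worth 0.79 × 30 = 23.7 now, so the licensor offers 23.7, keeping 6.3.
Round 3 (the licensee proposes): the licensor can get 6.3 next round, worth 0.67 × 6.3 = 4.221 now. The licensee offers 4.221 and keeps 30 − 4.221 = 25.779.
Round 2 (the licensor proposes): the licensee can get 25.779 next round, worth 0.79 × 25.779 = 20.36541 now. The licensor offers 20.36541 and keeps 30 − 20.36541 = 9.63459.
Round 1 (the licensee proposes): the licensor can get 9.63459 next round, worth 0.67 × 9.63459 = 6.4551753 now, so the licensee offers 6.4551753, keeping 23.5448247.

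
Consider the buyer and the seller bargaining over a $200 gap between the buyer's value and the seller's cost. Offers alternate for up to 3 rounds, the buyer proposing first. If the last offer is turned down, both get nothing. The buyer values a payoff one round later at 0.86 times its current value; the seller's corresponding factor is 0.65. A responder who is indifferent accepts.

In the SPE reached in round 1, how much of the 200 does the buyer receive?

181.8

Work backward from the last round.
Round 3 (the buyer proposes): the seller will accept anything ≥ 0, so the buyer offers 0 and keeps 200.
Round 2 (the seller proposes): the buyer can get 200 next round, worth 0.86 × 200 = 172 now. The seller offers 172 and keeps 200 − 172 = 28.
Round 1 (the buyer proposes): the seller can get 28 next round, worth 0.65 × 28 = 18.2 now; the buyer offers that and keeps 181.8.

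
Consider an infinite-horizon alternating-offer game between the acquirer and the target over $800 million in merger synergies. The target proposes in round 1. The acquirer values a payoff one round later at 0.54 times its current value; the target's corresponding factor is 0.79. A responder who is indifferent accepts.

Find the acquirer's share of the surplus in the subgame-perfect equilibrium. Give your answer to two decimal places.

158.21

Let x be the target's share when the target proposes and y be the acquirer's share when the acquirer proposes.
The acquirer accepts iff offered ≥ 0.54·y, so x = 800 − 0.54y. Symmetrically y = 800 − 0.79x.
Substituting: x = 800 − 0.54(800 − 0.79x), giving x(1 − 0.79·0.54) = 800(1 − 0.54).
So x = 800 × 0.46 / 0.5734 ≈ 641.7858, and the acquirer receives 800 − x ≈ 158.2142.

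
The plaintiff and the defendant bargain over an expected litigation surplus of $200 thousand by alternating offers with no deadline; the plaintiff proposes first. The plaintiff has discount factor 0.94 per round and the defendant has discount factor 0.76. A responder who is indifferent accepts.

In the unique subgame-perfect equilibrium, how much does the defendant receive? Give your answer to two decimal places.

Let x be the plaintiff's share when the plaintiff proposes and y be the defendant's share when the defendant proposes.
The defendant accepts iff offered ≥ 0.76·y, so x = 200 − 0.76y. Symmetrically y = 200 − 0.94x.
Substituting: x = 200 − 0.76(200 − 0.94x), giving x(1 − 0.94·0.76) = 200(1 − 0.76).
So x = 200 × 0.24 / 0.2856 ≈ 168.0672, and the defendant receives 200 − x ≈ 31.9328.

31.93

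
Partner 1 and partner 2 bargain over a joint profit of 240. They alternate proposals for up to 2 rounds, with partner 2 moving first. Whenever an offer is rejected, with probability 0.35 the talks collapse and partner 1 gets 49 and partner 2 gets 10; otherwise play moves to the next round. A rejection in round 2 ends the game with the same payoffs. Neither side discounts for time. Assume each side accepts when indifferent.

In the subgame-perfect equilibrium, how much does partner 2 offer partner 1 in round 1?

By backward induction:
Round 2 (partner 1 proposes): partner 2 gets 10 if talks fail, so partner 1 offers 10 and keeps 230.
Round 1 (partner 2 proposes): rejecting gives partner 1 an expected 0.65 × 230 + 0.35 × 49 = 166.65, so partner 2 offers 166.65, keeping 73.35.

166.65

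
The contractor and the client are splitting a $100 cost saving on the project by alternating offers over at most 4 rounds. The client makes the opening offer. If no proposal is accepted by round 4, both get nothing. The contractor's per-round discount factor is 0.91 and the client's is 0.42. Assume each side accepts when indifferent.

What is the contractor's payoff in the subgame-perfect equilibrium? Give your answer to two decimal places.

Round 4 (the contractor proposes): the client will accept anything ≥ 0, so the contractor offers 0 and keeps 100.
Round 3 (the client proposes): the contractor can get 100 next round, worth 0.91 × 100 = 91 now. The client offers 91 and keeps 100 − 91 = 9.
Round 2 (the contractor proposes): the client can get 9 next round, worth 0.42 × 9 = 3.78 now. The contractor offers 3.78 and keeps 100 − 3.78 = 96.22.
Round 1 (the client proposes): the contractor can get 96.22 next round, worth 0.91 × 96.22 = 87.5602 now. The client offers 87.5602 and keeps 100 − 87.5602 = 12.4398.

87.56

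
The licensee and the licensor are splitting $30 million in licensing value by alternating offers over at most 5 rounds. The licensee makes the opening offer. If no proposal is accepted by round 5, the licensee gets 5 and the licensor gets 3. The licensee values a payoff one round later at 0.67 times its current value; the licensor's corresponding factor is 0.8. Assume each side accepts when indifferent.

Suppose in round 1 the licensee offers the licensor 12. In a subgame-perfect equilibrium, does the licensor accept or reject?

Work out the licensor's continuation value if the offer is rejected.
Round 5 (the licensee proposes): the licensor gets 3 if talks fail, so the licensee offers 3 and keeps 27.
Round 4 (the licensor proposes): the licensee can get 27 next round, worth 0.67 × 27 = 18.09 now. The licensor offers 18.09 and keeps 30 − 18.09 = 11.91.
Round 3 (the licensee proposes): the licensor can get 11.91 next round, worth 0.8 × 11.91 = 9.528 now. The licensee offers 9.528 and keeps 30 − 9.528 = 20.472.
Round 2 (the licensor proposes): the licensee can get 20.472 next round, worth 0.67 × 20.472 = 13.71624 now, so the licensor offers 13.71624, keeping 16.28376.
So by rejecting in round 1, the licensor gets 16.28376 next round, worth 0.8 × 16.28376 = 13.027008 now.
Offer 12 < 13.027008, so the licensor rejects.

Reject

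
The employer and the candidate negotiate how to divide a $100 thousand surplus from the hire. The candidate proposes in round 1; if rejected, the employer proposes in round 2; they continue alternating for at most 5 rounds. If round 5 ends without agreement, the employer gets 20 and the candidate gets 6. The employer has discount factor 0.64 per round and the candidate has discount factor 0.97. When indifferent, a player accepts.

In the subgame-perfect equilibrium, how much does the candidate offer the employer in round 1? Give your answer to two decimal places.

Round 5 (the candidate proposes): the employer gets 20 if talks fail, so the candidate offers 20 and keeps 80.
Round 4 (the employer proposes): the candidate can get 80 next round, worth 0.97 × 80 = 77.6 now. The employer offers 77.6 and keeps 100 − 77.6 = 22.4.
Round 3 (the candidate proposes): the employer can get 22.4 next round, worth 0.64 × 22.4 = 14.336 now. The candidate offers 14.336 and keeps 100 − 14.336 = 85.664.
Round 2 (the employer proposes): the candidate can get 85.664 next round, worth 0.97 × 85.664 = 83.09408 now; the employer offers that and keeps 16.90592.
Round 1 (the candidate proposes): the employer can get 16.90592 next round, worth 0.64 × 16.90592 = 10.8197888 now. The candidate offers 10.8197888 and keeps 100 − 10.8197888 = 89.1802112.

10.82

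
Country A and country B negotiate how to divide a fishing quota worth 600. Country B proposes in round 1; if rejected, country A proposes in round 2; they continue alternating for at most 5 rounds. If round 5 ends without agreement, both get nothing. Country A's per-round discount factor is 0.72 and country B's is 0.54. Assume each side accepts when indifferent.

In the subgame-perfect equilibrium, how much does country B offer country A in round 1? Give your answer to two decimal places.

275.98

Round 5 (country B proposes): country A will accept anything ≥ 0, so country B offers 0 and keeps 600.
Round 4 (country A proposes): country B can get 600 next round, worth 0.54 × 600 = 324 now; country A offers that and keeps 276.
Round 3 (country B proposes): country A can get 276 next round, worth 0.72 × 276 = 198.72 now, so country B offers 198.72, keeping 401.28.
Round 2 (country A proposes): country B can get 401.28 next round, worth 0.54 × 401.28 = 216.6912 now, so country A offers 216.6912, keeping 383.3088.
Round 1 (country B proposes): country A can get 383.3088 next round, worth 0.72 × 383.3088 = 275.982336 now, so country B offers 275.982336, keeping 324.017664.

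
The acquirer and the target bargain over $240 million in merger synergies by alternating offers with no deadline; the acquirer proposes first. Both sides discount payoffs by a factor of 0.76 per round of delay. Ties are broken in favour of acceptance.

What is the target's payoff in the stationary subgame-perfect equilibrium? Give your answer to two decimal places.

103.64

In a stationary SPE each proposer offers the other exactly their discounted continuation value.
If the acquirer keeps x when proposing and the target keeps y when proposing, then x = 240 − 0.76y and y = 240 − 0.76x.
Solving: x = 240(1 − 0.76) / (1 − 0.76·0.76) = 57.6 / 0.4224 ≈ 136.3636.
The target gets 240 − 136.3636 ≈ 103.6364.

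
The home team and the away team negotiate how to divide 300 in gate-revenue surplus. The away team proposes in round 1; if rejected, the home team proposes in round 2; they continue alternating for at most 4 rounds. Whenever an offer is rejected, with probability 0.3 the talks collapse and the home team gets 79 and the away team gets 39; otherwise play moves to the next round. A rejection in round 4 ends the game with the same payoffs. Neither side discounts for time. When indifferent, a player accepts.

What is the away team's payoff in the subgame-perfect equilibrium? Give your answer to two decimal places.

120.35

Round 4 (the home team proposes): the away team gets 39 if talks fail, so the home team offers 39 and keeps 261.
Round 3 (the away team proposes): rejecting gives the home team an expected 0.7 × 261 + 0.3 × 79 = 206.4; the away team offers that and keeps 93.6.
Round 2 (the home team proposes): rejecting gives the away team an expected 0.7 × 93.6 + 0.3 × 39 = 77.22, so the home team offers 77.22, keeping 222.78.
Round 1 (the away team proposes): rejecting gives the home team an expected 0.7 × 222.78 + 0.3 × 79 = 179.646; the away team offers that and keeps 120.354.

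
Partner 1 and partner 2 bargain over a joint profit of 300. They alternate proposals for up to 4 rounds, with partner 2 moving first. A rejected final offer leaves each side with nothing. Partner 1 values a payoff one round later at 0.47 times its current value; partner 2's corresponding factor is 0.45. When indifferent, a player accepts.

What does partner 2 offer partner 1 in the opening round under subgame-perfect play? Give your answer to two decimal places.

107.37

By backward induction:
Round 4 (partner 1 proposes): rejection yields 0 for partner 2; partner 1 offers 0 and keeps 300.
Round 3 (partner 2 proposes): partner 1 can get 300 next round, worth 0.47 × 300 = 141 now; partner 2 offers that and keeps 159.
Round 2 (partner 1 proposes): partner 2 can get 159 next round, worth 0.45 × 159 = 71.55 now. Partner 1 offers 71.55 and keeps 300 − 71.55 = 228.45.
Round 1 (partner 2 proposes): partner 1 can get 228.45 next round, worth 0.47 × 228.45 = 107.3715 now; partner 2 offers that and keeps 192.6285.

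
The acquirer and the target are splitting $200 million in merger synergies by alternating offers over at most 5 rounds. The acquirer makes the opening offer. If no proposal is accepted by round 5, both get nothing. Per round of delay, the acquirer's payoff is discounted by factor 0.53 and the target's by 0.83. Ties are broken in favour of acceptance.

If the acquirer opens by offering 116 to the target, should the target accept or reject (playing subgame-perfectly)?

Round 5 (the acquirer proposes): rejection yields 0 for the target; the acquirer offers 0 and keeps 200.
Round 4 (the target proposes): the acquirer can get 200 next round, worth 0.53 × 200 = 106 now; the target offers that and keeps 94.
Round 3 (the acquirer proposes): the target can get 94 next round, worth 0.83 × 94 = 78.02 now. The acquirer offers 78.02 and keeps 200 − 78.02 = 121.98.
Round 2 (the target proposes): the acquirer can get 121.98 next round, worth 0.53 × 121.98 = 64.6494 now, so the target offers 64.6494, keeping 135.3506.
So by rejecting in round 1, the target gets 135.3506 next round, worth 0.83 × 135.3506 = 112.340998 now.
Offer 116 ≥ 112.340998, so the target accepts.

Accept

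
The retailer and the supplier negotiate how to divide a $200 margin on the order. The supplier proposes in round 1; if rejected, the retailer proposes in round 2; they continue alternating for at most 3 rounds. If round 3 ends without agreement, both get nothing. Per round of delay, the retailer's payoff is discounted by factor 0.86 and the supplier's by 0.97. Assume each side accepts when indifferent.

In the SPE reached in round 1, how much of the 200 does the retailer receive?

5.16

Round 3 (the supplier proposes): the retailer will accept anything ≥ 0, so the supplier offers 0 and keeps 200.
Round 2 (the retailer proposes): the supplier can get 200 next round, worth 0.97 × 200 = 194 now. The retailer offers 194 and keeps 200 − 194 = 6.
Round 1 (the supplier proposes): the retailer can get 6 next round, worth 0.86 × 6 = 5.16 now, so the supplier offers 5.16, keeping 194.84.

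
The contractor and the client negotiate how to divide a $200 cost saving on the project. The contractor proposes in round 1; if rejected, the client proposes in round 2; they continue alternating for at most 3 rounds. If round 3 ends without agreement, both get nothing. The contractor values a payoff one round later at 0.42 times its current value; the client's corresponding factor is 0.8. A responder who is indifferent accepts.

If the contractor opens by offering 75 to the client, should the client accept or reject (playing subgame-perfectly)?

Reject

Work out the client's continuation value if the offer is rejected.
Round 3 (the contractor proposes): rejection yields 0 for the client; the contractor offers 0 and keeps 200.
Round 2 (the client proposes): the contractor can get 200 next round, worth 0.42 × 200 = 84 now. The client offers 84 and keeps 200 − 84 = 116.
So by rejecting in round 1, the client gets 116 next round, worth 0.8 × 116 = 92.8 now.
Offer 75 < 92.8, so the client rejects.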